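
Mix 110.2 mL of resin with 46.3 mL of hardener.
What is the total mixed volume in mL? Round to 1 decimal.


Total = 110.2 + 46.3 = 156.5 mL

156.5


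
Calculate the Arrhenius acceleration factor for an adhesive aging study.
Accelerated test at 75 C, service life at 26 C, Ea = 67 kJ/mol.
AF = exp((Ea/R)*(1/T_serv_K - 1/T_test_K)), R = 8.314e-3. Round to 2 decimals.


T_test = 348.15 K, T_serv = 299.15 K
Ea/R = 67 / 0.008314 = 8058.70
AF = exp(8058.70 * (1/299.15 - 1/348.15))
= 44.32

44.32


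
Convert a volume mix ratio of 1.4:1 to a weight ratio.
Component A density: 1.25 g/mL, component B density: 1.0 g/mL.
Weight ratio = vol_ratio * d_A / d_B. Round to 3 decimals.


= 1.4 * 1.25 / 1.0 = 1.750

1.750


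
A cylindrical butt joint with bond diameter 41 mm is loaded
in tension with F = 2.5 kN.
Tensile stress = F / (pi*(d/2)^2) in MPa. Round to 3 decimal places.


Area = pi * (41/2)^2 = 1320.2543 mm^2
Stress = 2.5*1000 / 1320.2543
= 1.894 MPa

1.894


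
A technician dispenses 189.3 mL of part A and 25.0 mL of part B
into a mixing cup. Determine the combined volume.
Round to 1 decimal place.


Combined volume = 189.3 + 25.0
= 214.3 mL

214.3


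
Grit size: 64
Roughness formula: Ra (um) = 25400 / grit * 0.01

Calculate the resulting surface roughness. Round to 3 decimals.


Ra = 25400 / 64 * 0.01
= 3.969 um

3.969


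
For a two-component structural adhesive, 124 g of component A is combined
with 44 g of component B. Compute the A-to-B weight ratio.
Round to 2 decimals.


Weight ratio A:B = 124 / 44
= 2.82

2.82


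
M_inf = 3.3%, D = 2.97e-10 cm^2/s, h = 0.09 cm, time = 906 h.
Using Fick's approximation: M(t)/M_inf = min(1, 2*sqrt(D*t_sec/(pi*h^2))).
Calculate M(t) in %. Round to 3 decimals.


t = 3261600 s
ratio = min(1, 2*sqrt(2.97e-10*3261600/(pi*0.0081)))
= 0.390217
M(t) = 3.3 * 0.390217 = 1.288%

1.288


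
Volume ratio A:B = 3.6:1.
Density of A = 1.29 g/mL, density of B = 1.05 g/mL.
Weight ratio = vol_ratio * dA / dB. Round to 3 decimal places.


Wt ratio = 3.6 * 1.29 / 1.05
= 4.423

4.423


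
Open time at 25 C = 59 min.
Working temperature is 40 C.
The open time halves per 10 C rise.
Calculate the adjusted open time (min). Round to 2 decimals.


factor = 2^((40 - 25) / 10) = 2.8284
ot = 59 / 2.8284 = 20.86 min

20.86


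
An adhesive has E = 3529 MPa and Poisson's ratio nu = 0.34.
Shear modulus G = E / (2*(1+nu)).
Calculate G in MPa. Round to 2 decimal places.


G = 3529 / (2*(1+0.34))
= 3529 / 2.68
= 1316.79 MPa

1316.79


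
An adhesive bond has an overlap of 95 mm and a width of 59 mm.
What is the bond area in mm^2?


Bond area = overlap * width
= 95 * 59
= 5605 mm^2

5605


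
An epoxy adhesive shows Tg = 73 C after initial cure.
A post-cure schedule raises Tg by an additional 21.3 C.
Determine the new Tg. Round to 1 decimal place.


New Tg = 73 + 21.3
= 94.3 C

94.3


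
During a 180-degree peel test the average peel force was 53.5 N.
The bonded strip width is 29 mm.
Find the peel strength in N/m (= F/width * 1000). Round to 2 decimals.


Peel strength = F/width * 1000
= 53.5 / 29 * 1000
= 1844.83 N/m

1844.83


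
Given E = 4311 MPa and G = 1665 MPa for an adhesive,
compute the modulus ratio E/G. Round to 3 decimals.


E/G ratio = 4311 / 1665 = 2.589

2.589


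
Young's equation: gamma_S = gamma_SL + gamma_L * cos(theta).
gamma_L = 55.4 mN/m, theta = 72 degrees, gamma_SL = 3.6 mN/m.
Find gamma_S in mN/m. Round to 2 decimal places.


cos(72 deg) = 0.309017
gamma_S = 3.6 + 55.4 * 0.309017
= 20.72 mN/m

20.72


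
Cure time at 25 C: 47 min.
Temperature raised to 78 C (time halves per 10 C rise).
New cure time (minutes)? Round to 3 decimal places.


Acceleration factor = 2^(53/10) = 39.3966
New time = 47 / 39.3966 = 1.193 min

1.193


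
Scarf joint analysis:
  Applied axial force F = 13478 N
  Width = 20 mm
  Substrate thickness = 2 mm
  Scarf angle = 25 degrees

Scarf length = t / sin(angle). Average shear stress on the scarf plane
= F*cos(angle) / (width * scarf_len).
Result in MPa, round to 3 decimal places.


Scarf length = 2 / sin(25 deg) = 4.7324 mm
cos(25 deg) = 0.906308
Shear = 13478 * 0.906308 / (20 * 4.7324)
= 129.059 MPa

129.059


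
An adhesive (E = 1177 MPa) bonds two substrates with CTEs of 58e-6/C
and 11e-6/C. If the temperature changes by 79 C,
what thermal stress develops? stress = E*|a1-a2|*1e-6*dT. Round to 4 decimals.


Stress = 1177 * |58 - 11| * 1e-6 * 79
= 4.3702 MPa

4.3702


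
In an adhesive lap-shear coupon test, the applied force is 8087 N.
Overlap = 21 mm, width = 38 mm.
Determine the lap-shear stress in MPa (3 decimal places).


stress = F / (overlap * width)
= 8087 / (21 * 38)
= 10.134 MPa

10.134


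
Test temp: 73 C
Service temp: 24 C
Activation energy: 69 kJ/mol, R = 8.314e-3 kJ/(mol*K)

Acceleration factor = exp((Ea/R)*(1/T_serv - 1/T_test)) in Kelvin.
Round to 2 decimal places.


AF = exp((69/0.008314)*(1/297.15 - 1/346.15))
= 52.12

52.12


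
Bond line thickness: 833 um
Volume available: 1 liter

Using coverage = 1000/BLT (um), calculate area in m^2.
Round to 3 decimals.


1 L = 1e6 mm^3, thickness = 833 um = 0.833 mm
Area = 1e6 / 0.833 mm^2 = (1e6 / 0.833) / 1e6 m^2 = 1000 / 833 m^2
= 1.200 m^2

1.200


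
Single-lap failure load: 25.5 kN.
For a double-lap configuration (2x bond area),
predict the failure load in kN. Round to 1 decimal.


Failure load = 25.5 * 2 = 51.0 kN

51.0


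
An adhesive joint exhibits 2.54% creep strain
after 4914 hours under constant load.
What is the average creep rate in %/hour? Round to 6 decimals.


Creep rate = strain / time
= 2.54 / 4914
= 0.000517 %/h

0.000517


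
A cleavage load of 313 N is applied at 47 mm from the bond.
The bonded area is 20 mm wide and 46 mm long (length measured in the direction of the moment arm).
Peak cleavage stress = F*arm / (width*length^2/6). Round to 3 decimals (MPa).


Moment = 313 * 47 = 14711 N*mm
Section modulus = 20 * 2116 / 6 = 42320 / 6 mm^3
Stress = 14711 / (42320 / 6) = 88266 / 42320
= 2.086 MPa

2.086


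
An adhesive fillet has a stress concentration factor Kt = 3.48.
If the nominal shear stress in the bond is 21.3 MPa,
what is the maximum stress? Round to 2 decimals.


Max stress = 21.3 * 3.48 = 74.12 MPa

74.12


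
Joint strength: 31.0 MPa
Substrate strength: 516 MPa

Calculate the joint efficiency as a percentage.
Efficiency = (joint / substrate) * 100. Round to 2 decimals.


Efficiency = (31.0 / 516) * 100 = 6.01%

6.01


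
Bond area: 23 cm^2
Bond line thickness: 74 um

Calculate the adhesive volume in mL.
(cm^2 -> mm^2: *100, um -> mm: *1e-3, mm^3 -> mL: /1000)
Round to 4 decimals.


V = 23*100 * 74*1e-3 / 1000
= 0.1702 mL

0.1702


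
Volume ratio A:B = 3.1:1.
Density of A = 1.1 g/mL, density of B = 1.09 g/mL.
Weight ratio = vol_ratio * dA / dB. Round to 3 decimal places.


Wt ratio = 3.1 * 1.1 / 1.09
= 3.128

3.128


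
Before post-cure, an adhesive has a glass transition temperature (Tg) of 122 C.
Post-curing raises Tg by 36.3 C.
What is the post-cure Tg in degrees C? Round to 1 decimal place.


Tg_post = Tg_base + delta_Tg
= 122 + 36.3
= 158.3 C

158.3


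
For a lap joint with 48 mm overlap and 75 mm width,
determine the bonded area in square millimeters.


Area = 48 * 75 = 3600 mm^2

3600


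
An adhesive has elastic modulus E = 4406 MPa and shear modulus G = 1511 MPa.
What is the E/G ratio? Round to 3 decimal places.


E/G = 4406 / 1511 = 2.916

2.916


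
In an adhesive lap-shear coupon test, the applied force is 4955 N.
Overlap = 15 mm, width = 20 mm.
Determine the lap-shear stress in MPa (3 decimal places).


stress = F / (overlap * width)
= 4955 / (15 * 20)
= 16.517 MPa

16.517


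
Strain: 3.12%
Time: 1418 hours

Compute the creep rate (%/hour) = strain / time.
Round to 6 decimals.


Creep rate = 3.12 / 1418
= 0.002200 %/h

0.002200


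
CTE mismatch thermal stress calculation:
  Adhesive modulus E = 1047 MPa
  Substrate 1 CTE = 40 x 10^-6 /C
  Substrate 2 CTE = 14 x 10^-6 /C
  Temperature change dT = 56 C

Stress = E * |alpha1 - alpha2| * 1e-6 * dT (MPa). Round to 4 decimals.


delta_alpha = |40 - 14| = 26 x 10^-6/C
Stress = 1047 * 26e-6 * 56
= 1.5244 MPa

1.5244


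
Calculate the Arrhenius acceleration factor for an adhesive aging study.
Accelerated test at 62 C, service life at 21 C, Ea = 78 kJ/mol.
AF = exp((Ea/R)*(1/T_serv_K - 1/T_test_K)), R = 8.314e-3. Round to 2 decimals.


T_test = 335.15 K, T_serv = 294.15 K
Ea/R = 78 / 0.008314 = 9381.77
AF = exp(9381.77 * (1/294.15 - 1/335.15))
= 49.49

49.49


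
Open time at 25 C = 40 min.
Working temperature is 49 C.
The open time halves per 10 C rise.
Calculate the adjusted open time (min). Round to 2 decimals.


factor = 2^((49 - 25) / 10) = 5.2780
ot = 40 / 5.2780 = 7.58 min

7.58


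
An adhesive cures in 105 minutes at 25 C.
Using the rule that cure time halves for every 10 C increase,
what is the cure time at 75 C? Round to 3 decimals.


Factor = 2^((75 - 25) / 10) = 32.0000
Cure time = 105 / 32.0000
= 3.281 minutes

3.281


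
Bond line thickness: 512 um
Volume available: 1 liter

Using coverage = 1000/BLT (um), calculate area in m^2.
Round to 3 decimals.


1 L = 1e6 mm^3, thickness = 512 um = 0.512 mm
Area = 1e6 / 0.512 mm^2 = (1e6 / 0.512) / 1e6 m^2 = 1000 / 512 m^2
= 1.953 m^2

1.953


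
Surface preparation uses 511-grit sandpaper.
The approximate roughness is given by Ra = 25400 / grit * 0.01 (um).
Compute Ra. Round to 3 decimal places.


Ra = 25400 / 511 * 0.01
= 254 / 511
= 0.497 um

0.497


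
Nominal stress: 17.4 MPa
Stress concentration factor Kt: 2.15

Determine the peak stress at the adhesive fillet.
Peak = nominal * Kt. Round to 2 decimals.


Peak stress = 17.4 * 2.15
= 37.41 MPa

37.41


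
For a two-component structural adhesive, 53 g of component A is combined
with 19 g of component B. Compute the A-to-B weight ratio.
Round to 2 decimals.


Weight ratio A:B = 53 / 19
= 2.79

2.79


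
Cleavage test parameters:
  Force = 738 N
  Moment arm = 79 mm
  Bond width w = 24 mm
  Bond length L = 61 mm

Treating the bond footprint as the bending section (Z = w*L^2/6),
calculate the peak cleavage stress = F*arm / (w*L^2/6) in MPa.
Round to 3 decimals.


M = 738 * 79 = 58302 N*mm
Z = 24 * 61^2 / 6 = 89304 / 6 mm^3
sigma = M / Z = 6 * 58302 / 89304 = 349812 / 89304
= 3.917 MPa

3.917


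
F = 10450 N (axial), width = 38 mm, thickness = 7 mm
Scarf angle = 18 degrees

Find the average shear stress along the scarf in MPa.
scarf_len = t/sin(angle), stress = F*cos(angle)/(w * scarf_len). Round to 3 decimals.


scarf_len = 7/sin(18 deg) = 22.6525
cos(18 deg) = 0.951057
stress = 10450*0.951057/(38*22.6525) = 11.546 MPa

11.546


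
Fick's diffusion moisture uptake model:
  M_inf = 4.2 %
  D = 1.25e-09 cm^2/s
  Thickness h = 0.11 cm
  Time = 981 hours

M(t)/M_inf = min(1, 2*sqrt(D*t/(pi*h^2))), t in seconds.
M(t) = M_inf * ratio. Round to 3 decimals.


t_sec = 981 * 3600 = 3531600
ratio = 2*sqrt(1.25e-09*3531600/(pi*0.11^2))
= min(1, 0.681558)
= 0.681558
M(t) = 4.2 * 0.681558 = 2.863 %

2.863


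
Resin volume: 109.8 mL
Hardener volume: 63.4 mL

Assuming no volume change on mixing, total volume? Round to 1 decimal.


V_total = 109.8 + 63.4 = 173.2 mL

173.2


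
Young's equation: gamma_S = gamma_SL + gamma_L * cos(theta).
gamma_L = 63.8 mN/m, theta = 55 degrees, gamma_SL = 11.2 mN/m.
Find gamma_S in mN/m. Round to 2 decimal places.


cos(55 deg) = 0.573576
gamma_S = 11.2 + 63.8 * 0.573576
= 47.79 mN/m

47.79


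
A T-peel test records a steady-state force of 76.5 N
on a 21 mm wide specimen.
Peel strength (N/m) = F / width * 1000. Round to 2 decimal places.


Peel strength = 76.5 / 21 * 1000
= 3642.86 N/m

3642.86


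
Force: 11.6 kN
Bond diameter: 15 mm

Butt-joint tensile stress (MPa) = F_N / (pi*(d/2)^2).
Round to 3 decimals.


F_N = 11.6 * 1000 = 11600.0 N
A = pi*(7.5)^2 = 176.7146 mm^2
stress = 11600.0 / 176.7146 = 65.643 MPa

65.643


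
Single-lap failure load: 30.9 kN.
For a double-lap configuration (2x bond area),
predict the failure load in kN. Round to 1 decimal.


Failure load = 30.9 * 2 = 61.8 kN

61.8


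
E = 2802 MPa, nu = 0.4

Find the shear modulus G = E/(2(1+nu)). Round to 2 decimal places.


G = 2802 / (2 * 1.40)
= 1000.71 MPa

1000.71


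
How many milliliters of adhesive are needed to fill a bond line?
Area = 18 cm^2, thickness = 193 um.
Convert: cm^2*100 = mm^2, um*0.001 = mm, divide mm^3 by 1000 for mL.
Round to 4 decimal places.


= (18 * 100) * (193 * 0.001) / 1000
= 0.3474 mL

0.3474


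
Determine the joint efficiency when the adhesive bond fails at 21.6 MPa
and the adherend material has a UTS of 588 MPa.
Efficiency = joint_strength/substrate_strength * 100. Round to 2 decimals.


Joint efficiency = 21.6 / 588 * 100
= 3.67%

3.67


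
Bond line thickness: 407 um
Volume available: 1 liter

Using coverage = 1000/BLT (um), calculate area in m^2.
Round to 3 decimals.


1 L = 1e6 mm^3, thickness = 407 um = 0.407 mm
Area = 1e6 / 0.407 mm^2 = (1e6 / 0.407) / 1e6 m^2 = 1000 / 407 m^2
= 2.457 m^2

2.457


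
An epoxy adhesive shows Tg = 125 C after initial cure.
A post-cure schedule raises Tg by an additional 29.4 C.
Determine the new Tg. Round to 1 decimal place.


New Tg = 125 + 29.4
= 154.4 C

154.4


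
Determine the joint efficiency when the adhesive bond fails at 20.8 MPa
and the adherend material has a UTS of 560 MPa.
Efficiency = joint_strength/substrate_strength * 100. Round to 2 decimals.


Joint efficiency = 20.8 / 560 * 100
= 3.71%

3.71


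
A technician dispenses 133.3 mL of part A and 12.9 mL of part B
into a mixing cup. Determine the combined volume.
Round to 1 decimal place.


Combined volume = 133.3 + 12.9
= 146.2 mL

146.2


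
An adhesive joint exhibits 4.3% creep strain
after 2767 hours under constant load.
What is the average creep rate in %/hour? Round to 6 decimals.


Creep rate = strain / time
= 4.3 / 2767
= 0.001554 %/h

0.001554


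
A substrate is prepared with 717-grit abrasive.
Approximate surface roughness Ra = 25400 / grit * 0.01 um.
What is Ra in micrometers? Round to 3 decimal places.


Ra = 25400 / 717 * 0.01 = 0.354 um

0.354


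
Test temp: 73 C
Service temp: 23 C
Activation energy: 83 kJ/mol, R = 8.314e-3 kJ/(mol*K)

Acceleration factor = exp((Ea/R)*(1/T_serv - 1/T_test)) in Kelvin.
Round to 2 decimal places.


AF = exp((83/0.008314)*(1/296.15 - 1/346.15))
= 130.22

130.22


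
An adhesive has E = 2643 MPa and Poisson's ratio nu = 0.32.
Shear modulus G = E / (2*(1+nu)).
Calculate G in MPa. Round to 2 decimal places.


G = 2643 / (2*(1+0.32))
= 2643 / 2.64
= 1001.14 MPa

1001.14


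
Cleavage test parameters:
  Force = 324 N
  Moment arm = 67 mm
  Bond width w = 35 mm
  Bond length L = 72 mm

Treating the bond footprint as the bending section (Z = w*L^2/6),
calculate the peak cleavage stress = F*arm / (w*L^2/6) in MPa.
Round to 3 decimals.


M = 324 * 67 = 21708 N*mm
Z = 35 * 72^2 / 6 = 181440 / 6 mm^3
sigma = M / Z = 6 * 21708 / 181440 = 130248 / 181440
= 0.718 MPa

0.718


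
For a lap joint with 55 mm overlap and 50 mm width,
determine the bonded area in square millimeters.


Area = 55 * 50 = 2750 mm^2

2750


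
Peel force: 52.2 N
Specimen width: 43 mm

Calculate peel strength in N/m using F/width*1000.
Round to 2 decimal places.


Peel strength = 52.2 / 43 * 1000 = 1213.95 N/m

1213.95


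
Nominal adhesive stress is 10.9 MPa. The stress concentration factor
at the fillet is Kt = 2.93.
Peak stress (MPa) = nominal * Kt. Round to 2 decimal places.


Peak = 10.9 * 2.93 = 31.94 MPa

31.94


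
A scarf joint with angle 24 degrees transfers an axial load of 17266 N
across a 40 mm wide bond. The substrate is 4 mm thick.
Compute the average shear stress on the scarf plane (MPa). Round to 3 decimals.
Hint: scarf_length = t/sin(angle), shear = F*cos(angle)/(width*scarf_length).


scarf_length = 4 / sin(24 deg) = 9.8344 mm
cos(24 deg) = 0.913545
shear stress = 17266 * 0.913545 / (40 * 9.8344)
= 40.097 MPa

40.097


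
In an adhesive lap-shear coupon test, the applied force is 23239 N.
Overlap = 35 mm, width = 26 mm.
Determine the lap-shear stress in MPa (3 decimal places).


stress = F / (overlap * width)
= 23239 / (35 * 26)
= 25.537 MPa

25.537


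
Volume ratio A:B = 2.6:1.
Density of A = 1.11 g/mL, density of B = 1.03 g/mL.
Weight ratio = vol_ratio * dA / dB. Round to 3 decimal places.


Wt ratio = 2.6 * 1.11 / 1.03
= 2.802

2.802


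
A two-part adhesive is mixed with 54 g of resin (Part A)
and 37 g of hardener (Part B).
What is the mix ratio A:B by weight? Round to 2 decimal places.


Mix ratio = mass_A / mass_B
= 54 / 37
= 1.46

1.46


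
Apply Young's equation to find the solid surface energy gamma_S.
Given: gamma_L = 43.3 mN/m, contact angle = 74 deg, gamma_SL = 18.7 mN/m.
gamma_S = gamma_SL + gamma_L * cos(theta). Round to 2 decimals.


theta_rad = 74 * pi/180 = 1.291544
gamma_S = 18.7 + 43.3 * cos(1.291544)
= 30.64 mN/m

30.64


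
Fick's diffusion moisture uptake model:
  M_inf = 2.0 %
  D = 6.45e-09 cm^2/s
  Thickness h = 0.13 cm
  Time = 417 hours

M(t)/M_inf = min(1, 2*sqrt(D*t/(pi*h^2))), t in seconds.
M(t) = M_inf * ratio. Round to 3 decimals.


t_sec = 417 * 3600 = 1501200
ratio = 2*sqrt(6.45e-09*1501200/(pi*0.13^2))
= min(1, 0.854104)
= 0.854104
M(t) = 2.0 * 0.854104 = 1.708 %

1.708


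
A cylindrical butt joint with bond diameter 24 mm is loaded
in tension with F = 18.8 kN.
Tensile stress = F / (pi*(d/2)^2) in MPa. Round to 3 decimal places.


Area = pi * (24/2)^2 = 452.3893 mm^2
Stress = 18.8*1000 / 452.3893
= 41.557 MPa

41.557


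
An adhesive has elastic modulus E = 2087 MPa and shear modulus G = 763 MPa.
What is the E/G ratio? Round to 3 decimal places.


E/G = 2087 / 763 = 2.735

2.735


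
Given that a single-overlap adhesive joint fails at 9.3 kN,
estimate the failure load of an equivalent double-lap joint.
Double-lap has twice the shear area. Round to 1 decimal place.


Double-lap factor = 2
Expected load = 9.3 * 2 = 18.6 kN

18.6


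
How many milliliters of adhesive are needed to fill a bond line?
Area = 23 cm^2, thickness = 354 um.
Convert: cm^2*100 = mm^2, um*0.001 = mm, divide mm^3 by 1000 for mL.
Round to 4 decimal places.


= (23 * 100) * (354 * 0.001) / 1000
= 0.8142 mL

0.8142


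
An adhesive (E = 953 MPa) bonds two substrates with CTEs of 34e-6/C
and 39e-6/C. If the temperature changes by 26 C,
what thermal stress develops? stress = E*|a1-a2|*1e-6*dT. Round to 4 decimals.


Stress = 953 * |34 - 39| * 1e-6 * 26
= 0.1239 MPa

0.1239


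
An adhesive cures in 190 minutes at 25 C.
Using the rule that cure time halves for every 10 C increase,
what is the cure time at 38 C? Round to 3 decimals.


Factor = 2^((38 - 25) / 10) = 2.4623
Cure time = 190 / 2.4623
= 77.164 minutes

77.164


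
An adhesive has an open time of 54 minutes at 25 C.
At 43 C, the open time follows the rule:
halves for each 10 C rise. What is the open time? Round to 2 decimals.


Factor = 2^((43-25)/10) = 3.4822
Open time = 54 / 3.4822 = 15.51 min

15.51


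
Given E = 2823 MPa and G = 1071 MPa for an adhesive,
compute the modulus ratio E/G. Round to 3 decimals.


E/G ratio = 2823 / 1071 = 2.636

2.636


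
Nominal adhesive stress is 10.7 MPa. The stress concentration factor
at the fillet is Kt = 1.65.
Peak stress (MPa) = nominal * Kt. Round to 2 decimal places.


Peak = 10.7 * 1.65 = 17.66 MPa

17.66


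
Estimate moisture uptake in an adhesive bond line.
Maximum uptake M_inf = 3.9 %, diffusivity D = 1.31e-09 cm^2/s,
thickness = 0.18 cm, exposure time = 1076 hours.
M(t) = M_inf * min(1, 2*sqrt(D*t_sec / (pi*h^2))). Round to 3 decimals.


Convert time: 1076 h = 3873600 s
ratio = min(1, 2*sqrt(1.31e-09*3873600/(pi*0.18^2)))
= 0.446556
M(t) = 3.9 * 0.446556 = 1.742%

1.742


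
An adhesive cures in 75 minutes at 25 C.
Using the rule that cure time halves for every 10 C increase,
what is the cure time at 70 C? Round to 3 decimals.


Factor = 2^((70 - 25) / 10) = 22.6274
Cure time = 75 / 22.6274
= 3.315 minutes

3.315


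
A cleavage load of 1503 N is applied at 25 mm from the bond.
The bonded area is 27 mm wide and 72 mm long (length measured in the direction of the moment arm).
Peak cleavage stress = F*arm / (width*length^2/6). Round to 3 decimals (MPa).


Moment = 1503 * 25 = 37575 N*mm
Section modulus = 27 * 5184 / 6 = 139968 / 6 mm^3
Stress = 37575 / (139968 / 6) = 225450 / 139968
= 1.611 MPa

1.611


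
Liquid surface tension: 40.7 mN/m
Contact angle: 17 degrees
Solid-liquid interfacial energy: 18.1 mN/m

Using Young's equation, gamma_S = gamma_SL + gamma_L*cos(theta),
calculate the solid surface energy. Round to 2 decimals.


gamma_S = 18.1 + 40.7 * cos(17)
= 57.02 mN/m

57.02


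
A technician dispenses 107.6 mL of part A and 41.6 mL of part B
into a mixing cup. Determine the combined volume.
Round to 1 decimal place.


Combined volume = 107.6 + 41.6
= 149.2 mL

149.2


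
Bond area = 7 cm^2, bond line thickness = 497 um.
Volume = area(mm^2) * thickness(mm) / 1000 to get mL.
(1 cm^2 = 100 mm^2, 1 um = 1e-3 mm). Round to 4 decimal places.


area_mm2 = 7 * 100 = 700
blt_mm = 497 * 1e-3 = 0.497
vol_mm3 = 700 * 0.497 = 347.9
vol_mL = 347.9 / 1000 = 0.3479 mL

0.3479


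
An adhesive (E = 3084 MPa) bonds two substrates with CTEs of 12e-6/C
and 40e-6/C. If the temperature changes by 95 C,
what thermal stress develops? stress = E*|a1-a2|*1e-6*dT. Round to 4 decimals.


Stress = 3084 * |12 - 40| * 1e-6 * 95
= 8.2034 MPa

8.2034


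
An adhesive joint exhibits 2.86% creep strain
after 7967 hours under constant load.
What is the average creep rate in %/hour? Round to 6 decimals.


Creep rate = strain / time
= 2.86 / 7967
= 0.000359 %/h

0.000359


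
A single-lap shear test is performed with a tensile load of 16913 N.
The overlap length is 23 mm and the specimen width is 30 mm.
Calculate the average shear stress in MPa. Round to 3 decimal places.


Shear stress = F / (overlap * width)
= 16913 / (23 * 30)
= 16913 / 690
= 24.512 MPa

24.512


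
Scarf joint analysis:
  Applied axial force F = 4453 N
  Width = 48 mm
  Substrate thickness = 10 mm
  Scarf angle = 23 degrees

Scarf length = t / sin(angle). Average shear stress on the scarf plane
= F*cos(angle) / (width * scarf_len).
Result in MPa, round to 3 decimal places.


Scarf length = 10 / sin(23 deg) = 25.5930 mm
cos(23 deg) = 0.920505
Shear = 4453 * 0.920505 / (48 * 25.5930)
= 3.337 MPa

3.337


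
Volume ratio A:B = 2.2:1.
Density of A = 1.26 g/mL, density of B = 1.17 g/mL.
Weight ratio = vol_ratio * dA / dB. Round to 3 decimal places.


Wt ratio = 2.2 * 1.26 / 1.17
= 2.369

2.369


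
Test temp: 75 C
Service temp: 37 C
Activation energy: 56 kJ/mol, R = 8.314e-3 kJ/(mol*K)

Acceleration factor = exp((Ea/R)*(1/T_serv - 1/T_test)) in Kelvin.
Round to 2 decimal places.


AF = exp((56/0.008314)*(1/310.15 - 1/348.15))
= 10.70

10.70


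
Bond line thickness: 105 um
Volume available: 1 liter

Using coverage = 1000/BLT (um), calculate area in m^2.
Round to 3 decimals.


1 L = 1e6 mm^3, thickness = 105 um = 0.105 mm
Area = 1e6 / 0.105 mm^2 = (1e6 / 0.105) / 1e6 m^2 = 1000 / 105 m^2
= 9.524 m^2

9.524


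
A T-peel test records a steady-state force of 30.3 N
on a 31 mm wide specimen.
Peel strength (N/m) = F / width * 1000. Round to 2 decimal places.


Peel strength = 30.3 / 31 * 1000
= 977.42 N/m

977.42


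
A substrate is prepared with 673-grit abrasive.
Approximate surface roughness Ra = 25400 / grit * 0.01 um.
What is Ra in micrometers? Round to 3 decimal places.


Ra = 25400 / 673 * 0.01 = 0.377 um

0.377


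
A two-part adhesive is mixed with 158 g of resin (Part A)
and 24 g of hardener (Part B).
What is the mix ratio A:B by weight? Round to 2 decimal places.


Mix ratio = mass_A / mass_B
= 158 / 24
= 6.58

6.58


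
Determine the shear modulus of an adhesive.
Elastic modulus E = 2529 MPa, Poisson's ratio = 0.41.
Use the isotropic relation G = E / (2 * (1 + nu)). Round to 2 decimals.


G = 2529 / (2*(1+0.41)) = 2529 / 2.82
= 896.81 MPa

896.81


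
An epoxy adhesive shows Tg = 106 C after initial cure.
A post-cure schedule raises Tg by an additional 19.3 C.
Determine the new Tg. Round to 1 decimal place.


New Tg = 106 + 19.3
= 125.3 C

125.3


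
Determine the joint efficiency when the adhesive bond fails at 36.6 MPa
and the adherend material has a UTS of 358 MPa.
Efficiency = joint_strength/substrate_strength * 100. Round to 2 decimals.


Joint efficiency = 36.6 / 358 * 100
= 10.22%

10.22


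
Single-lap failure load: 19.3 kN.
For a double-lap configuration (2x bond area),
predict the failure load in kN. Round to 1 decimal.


Failure load = 19.3 * 2 = 38.6 kN

38.6


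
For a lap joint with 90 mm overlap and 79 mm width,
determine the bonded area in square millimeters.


Area = 90 * 79 = 7110 mm^2

7110


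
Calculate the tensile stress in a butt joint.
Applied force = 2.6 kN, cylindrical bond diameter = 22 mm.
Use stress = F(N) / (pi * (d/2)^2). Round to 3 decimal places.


A = pi * 11.0^2 = 380.1327 mm^2
sigma = 2600.0 / 380.1327 = 6.840 MPa

6.840


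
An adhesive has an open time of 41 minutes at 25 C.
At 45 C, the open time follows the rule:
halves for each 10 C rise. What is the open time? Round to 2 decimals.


Factor = 2^((45-25)/10) = 4.0000
Open time = 41 / 4.0000 = 10.25 min

10.25


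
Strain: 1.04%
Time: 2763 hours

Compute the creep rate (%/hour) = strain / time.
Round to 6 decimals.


Creep rate = 1.04 / 2763
= 0.000376 %/h

0.000376


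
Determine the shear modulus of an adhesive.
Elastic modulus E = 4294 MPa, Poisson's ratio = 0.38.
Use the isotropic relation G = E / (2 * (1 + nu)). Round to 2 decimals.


G = 4294 / (2*(1+0.38)) = 4294 / 2.76
= 1555.80 MPa

1555.80


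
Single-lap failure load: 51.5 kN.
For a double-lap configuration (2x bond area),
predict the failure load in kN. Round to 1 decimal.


Failure load = 51.5 * 2 = 103.0 kN

103.0


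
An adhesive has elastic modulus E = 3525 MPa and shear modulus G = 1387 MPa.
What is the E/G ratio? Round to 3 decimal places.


E/G = 3525 / 1387 = 2.541

2.541


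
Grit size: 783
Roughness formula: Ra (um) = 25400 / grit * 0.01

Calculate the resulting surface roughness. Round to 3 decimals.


Ra = 25400 / 783 * 0.01
= 0.324 um

0.324


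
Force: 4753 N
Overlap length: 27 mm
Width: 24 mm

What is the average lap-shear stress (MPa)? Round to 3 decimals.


Average shear stress = F / (overlap * width)
= 4753 / (27 * 24)
= 7.335 MPa

7.335


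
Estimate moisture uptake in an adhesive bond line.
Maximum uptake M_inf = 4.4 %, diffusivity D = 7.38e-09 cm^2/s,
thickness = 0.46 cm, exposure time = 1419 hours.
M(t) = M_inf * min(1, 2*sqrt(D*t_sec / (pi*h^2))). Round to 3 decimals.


Convert time: 1419 h = 5108400 s
ratio = min(1, 2*sqrt(7.38e-09*5108400/(pi*0.46^2)))
= 0.476286
M(t) = 4.4 * 0.476286 = 2.096%

2.096


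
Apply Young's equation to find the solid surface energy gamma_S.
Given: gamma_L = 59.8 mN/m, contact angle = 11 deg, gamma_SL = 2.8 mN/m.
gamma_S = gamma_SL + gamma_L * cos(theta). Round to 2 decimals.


theta_rad = 11 * pi/180 = 0.191986
gamma_S = 2.8 + 59.8 * cos(0.191986)
= 61.50 mN/m

61.50


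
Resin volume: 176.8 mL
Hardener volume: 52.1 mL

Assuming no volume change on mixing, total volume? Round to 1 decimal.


V_total = 176.8 + 52.1 = 228.9 mL

228.9


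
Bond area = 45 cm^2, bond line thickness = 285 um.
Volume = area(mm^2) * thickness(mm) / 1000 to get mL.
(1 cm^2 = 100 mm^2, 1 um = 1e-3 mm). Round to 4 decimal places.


area_mm2 = 45 * 100 = 4500
blt_mm = 285 * 1e-3 = 0.285
vol_mm3 = 4500 * 0.285 = 1282.5
vol_mL = 1282.5 / 1000 = 1.2825 mL

1.2825


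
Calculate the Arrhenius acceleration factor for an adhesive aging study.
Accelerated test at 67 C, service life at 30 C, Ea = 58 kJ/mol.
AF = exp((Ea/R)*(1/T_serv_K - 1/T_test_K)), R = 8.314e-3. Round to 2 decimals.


T_test = 340.15 K, T_serv = 303.15 K
Ea/R = 58 / 0.008314 = 6976.18
AF = exp(6976.18 * (1/303.15 - 1/340.15))
= 12.22

12.22


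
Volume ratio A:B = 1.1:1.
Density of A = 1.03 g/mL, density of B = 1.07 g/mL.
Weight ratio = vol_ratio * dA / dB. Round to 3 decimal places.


Wt ratio = 1.1 * 1.03 / 1.07
= 1.059

1.059


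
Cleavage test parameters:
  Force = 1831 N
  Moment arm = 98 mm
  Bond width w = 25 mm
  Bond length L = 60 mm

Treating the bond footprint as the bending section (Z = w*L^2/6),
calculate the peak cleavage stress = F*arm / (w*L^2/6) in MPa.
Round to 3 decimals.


M = 1831 * 98 = 179438 N*mm
Z = 25 * 60^2 / 6 = 90000 / 6 mm^3
sigma = M / Z = 6 * 179438 / 90000 = 1076628 / 90000
= 11.963 MPa

11.963


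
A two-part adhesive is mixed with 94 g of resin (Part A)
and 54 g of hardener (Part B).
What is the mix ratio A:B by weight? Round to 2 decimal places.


Mix ratio = mass_A / mass_B
= 94 / 54
= 1.74

1.74


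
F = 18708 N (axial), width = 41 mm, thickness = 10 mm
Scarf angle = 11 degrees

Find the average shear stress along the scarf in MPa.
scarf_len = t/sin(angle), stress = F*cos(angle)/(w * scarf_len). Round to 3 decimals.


scarf_len = 10/sin(11 deg) = 52.4084
cos(11 deg) = 0.981627
stress = 18708*0.981627/(41*52.4084) = 8.547 MPa

8.547


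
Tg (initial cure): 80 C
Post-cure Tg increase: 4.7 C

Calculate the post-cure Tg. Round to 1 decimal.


Post-cure Tg = 80 + 4.7 = 84.7 C

84.7


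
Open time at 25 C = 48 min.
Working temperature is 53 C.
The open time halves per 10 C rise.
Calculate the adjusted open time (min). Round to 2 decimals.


factor = 2^((53 - 25) / 10) = 6.9644
ot = 48 / 6.9644 = 6.89 min

6.89


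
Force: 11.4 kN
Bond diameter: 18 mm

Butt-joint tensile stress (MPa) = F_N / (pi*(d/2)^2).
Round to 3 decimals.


F_N = 11.4 * 1000 = 11400.0 N
A = pi*(9.0)^2 = 254.4690 mm^2
stress = 11400.0 / 254.4690 = 44.799 MPa

44.799


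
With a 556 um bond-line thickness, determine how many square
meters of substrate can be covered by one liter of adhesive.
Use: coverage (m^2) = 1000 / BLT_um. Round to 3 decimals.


Coverage = 1000 / 556 = 1.799 m^2

1.799


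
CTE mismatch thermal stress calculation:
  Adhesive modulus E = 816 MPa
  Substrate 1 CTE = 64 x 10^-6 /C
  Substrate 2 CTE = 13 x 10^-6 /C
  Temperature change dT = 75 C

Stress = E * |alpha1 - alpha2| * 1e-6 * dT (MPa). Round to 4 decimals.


delta_alpha = |64 - 13| = 51 x 10^-6/C
Stress = 816 * 51e-6 * 75
= 3.1212 MPa

3.1212


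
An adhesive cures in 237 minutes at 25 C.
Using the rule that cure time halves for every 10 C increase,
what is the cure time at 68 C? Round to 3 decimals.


Factor = 2^((68 - 25) / 10) = 19.6983
Cure time = 237 / 19.6983
= 12.031 minutes

12.031


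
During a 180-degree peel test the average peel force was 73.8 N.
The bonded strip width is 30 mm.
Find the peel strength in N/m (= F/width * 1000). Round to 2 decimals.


Peel strength = F/width * 1000
= 73.8 / 30 * 1000
= 2460.00 N/m

2460.00


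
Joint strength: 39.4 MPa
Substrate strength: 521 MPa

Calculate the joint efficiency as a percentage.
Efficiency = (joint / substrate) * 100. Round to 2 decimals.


Efficiency = (39.4 / 521) * 100 = 7.56%

7.56


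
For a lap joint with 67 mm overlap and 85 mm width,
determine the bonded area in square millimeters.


Area = 67 * 85 = 5695 mm^2

5695


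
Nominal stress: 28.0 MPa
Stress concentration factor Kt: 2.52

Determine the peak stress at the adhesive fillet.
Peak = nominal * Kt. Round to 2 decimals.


Peak stress = 28.0 * 2.52
= 70.56 MPa

70.56


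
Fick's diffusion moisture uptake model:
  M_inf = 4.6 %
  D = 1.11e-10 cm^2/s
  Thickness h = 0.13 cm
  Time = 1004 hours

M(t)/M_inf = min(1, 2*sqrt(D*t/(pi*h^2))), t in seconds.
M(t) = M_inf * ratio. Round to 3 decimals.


t_sec = 1004 * 3600 = 3614400
ratio = 2*sqrt(1.11e-10*3614400/(pi*0.13^2))
= min(1, 0.173857)
= 0.173857
M(t) = 4.6 * 0.173857 = 0.800 %

0.800


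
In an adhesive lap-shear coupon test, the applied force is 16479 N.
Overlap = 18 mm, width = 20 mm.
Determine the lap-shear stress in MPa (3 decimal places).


stress = F / (overlap * width)
= 16479 / (18 * 20)
= 45.775 MPa

45.775


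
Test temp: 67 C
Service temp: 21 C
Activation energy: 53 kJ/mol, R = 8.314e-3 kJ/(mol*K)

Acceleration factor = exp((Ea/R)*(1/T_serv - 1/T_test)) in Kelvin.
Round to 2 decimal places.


AF = exp((53/0.008314)*(1/294.15 - 1/340.15))
= 18.74

18.74


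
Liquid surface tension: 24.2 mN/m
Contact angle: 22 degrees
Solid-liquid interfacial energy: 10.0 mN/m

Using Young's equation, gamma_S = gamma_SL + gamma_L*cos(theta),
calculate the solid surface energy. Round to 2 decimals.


gamma_S = 10.0 + 24.2 * cos(22)
= 32.44 mN/m

32.44


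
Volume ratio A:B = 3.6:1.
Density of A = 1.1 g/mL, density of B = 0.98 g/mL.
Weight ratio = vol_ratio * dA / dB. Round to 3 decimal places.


Wt ratio = 3.6 * 1.1 / 0.98
= 4.041

4.041


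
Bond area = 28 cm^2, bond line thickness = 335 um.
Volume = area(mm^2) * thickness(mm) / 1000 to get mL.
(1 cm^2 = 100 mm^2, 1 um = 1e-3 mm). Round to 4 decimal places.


area_mm2 = 28 * 100 = 2800
blt_mm = 335 * 1e-3 = 0.335
vol_mm3 = 2800 * 0.335 = 938.0
vol_mL = 938.0 / 1000 = 0.9380 mL

0.9380


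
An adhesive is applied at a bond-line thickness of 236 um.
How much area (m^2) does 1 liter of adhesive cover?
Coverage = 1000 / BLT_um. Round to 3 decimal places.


Coverage = 1000 / 236 = 4.237 m^2

4.237


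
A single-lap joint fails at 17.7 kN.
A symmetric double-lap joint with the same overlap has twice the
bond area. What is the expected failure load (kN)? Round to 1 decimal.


Double-lap load = 2 * 17.7 = 35.4 kN

35.4


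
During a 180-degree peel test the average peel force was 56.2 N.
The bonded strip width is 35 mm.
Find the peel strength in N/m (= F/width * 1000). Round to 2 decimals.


Peel strength = F/width * 1000
= 56.2 / 35 * 1000
= 1605.71 N/m

1605.71


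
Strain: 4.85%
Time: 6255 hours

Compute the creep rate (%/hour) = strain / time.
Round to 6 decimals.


Creep rate = 4.85 / 6255
= 0.000775 %/h

0.000775


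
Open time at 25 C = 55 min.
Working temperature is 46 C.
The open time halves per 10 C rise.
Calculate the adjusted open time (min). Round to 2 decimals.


factor = 2^((46 - 25) / 10) = 4.2871
ot = 55 / 4.2871 = 12.83 min

12.83


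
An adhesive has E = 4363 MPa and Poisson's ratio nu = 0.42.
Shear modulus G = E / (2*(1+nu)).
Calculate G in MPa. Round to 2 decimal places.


G = 4363 / (2*(1+0.42))
= 4363 / 2.84
= 1536.27 MPa

1536.27


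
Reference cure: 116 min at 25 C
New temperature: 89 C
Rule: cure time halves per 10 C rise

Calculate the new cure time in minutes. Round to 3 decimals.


factor = 2^((89-25)/10) = 84.4485
t_new = 116 / 84.4485 = 1.374 min

1.374


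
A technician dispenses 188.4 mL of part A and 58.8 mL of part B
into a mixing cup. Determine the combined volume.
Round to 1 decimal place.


Combined volume = 188.4 + 58.8
= 247.2 mL

247.2


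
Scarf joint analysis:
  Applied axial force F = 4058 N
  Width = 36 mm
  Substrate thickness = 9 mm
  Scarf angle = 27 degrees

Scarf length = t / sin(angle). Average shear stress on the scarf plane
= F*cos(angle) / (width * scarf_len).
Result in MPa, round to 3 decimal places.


Scarf length = 9 / sin(27 deg) = 19.8242 mm
cos(27 deg) = 0.891007
Shear = 4058 * 0.891007 / (36 * 19.8242)
= 5.066 MPa

5.066


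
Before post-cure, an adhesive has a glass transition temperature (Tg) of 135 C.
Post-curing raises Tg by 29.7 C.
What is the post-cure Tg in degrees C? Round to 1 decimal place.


Tg_post = Tg_base + delta_Tg
= 135 + 29.7
= 164.7 C

164.7


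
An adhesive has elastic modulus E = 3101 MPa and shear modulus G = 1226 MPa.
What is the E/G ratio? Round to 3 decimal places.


E/G = 3101 / 1226 = 2.529

2.529


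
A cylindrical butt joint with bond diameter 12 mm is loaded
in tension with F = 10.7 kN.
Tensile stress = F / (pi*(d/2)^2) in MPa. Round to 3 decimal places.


Area = pi * (12/2)^2 = 113.0973 mm^2
Stress = 10.7*1000 / 113.0973
= 94.609 MPa

94.609


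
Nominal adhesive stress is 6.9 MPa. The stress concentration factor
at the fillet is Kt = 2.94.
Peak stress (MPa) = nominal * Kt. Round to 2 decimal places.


Peak = 6.9 * 2.94 = 20.29 MPa

20.29


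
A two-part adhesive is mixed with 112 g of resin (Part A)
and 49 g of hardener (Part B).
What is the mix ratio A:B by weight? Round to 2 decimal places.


Mix ratio = mass_A / mass_B
= 112 / 49
= 2.29

2.29


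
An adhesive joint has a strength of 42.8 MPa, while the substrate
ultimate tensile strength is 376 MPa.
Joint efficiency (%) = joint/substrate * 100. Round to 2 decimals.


Efficiency = 42.8 / 376 * 100
= 11.38%

11.38


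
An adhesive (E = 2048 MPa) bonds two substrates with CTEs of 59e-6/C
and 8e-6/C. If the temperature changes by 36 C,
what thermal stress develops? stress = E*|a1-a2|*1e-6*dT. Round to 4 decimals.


Stress = 2048 * |59 - 8| * 1e-6 * 36
= 3.7601 MPa

3.7601


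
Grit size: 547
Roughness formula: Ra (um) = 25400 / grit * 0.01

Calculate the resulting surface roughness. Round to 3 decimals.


Ra = 25400 / 547 * 0.01
= 0.464 um

0.464


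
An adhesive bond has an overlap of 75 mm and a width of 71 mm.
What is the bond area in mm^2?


Bond area = overlap * width
= 75 * 71
= 5325 mm^2

5325


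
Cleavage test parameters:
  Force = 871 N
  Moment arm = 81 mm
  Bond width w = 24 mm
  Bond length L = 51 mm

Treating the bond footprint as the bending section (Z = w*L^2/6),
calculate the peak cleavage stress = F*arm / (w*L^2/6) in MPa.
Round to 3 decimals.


M = 871 * 81 = 70551 N*mm
Z = 24 * 51^2 / 6 = 62424 / 6 mm^3
sigma = M / Z = 6 * 70551 / 62424 = 423306 / 62424
= 6.781 MPa

6.781


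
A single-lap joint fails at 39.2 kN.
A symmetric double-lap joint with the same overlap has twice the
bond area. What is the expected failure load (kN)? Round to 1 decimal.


Double-lap load = 2 * 39.2 = 78.4 kN

78.4


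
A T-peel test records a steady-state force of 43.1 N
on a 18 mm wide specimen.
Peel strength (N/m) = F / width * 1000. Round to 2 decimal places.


Peel strength = 43.1 / 18 * 1000
= 2394.44 N/m

2394.44


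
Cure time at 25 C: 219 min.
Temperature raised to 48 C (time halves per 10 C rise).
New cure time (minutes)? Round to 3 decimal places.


Acceleration factor = 2^(23/10) = 4.9246
New time = 219 / 4.9246 = 44.471 min

44.471


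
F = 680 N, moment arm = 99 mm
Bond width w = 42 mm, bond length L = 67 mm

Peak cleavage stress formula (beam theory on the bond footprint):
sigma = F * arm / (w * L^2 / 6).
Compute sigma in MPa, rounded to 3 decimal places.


sigma = (680 * 99) / (42 * 4489 / 6)
= 67320 * 6 / 188538
= 403920 / 188538
= 2.142 MPa

2.142


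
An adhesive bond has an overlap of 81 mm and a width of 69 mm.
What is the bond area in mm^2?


Bond area = overlap * width
= 81 * 69
= 5589 mm^2

5589


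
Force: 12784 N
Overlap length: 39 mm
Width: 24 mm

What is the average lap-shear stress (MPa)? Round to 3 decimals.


Average shear stress = F / (overlap * width)
= 12784 / (39 * 24)
= 13.658 MPa

13.658


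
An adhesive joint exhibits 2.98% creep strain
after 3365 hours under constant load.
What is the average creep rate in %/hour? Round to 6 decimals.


Creep rate = strain / time
= 2.98 / 3365
= 0.000886 %/h

0.000886


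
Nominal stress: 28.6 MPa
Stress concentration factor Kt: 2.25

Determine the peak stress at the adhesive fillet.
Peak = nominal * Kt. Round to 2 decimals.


Peak stress = 28.6 * 2.25
= 64.35 MPa

64.35


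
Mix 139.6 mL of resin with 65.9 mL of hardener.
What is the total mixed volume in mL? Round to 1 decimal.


Total = 139.6 + 65.9 = 205.5 mL

205.5
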